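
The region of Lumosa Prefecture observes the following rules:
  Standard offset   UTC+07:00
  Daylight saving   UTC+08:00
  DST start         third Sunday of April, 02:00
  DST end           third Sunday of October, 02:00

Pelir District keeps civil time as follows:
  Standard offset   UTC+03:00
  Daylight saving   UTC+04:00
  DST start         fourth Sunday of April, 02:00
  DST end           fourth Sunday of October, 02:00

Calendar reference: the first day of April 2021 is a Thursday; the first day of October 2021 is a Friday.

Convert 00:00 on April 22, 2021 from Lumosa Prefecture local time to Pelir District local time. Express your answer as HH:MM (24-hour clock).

19:00

1 April 2021 is a Thursday, so the first Sunday is April 4 and the third is April 18.
1 October 2021 is a Friday, so the first Sunday is October 3 and the third is October 17.
Daylight saving runs 18 April – 17 October; April 22, 2021 is inside that window, so Lumosa Prefecture is at UTC+08:00.
00:00 Lumosa Prefecture − 8h = 16:00 UTC (rolling into the previous day, 21 April 2021).
1 April 2021 is a Thursday, so the first Sunday is April 4 and the fourth is April 25.
1 October 2021 is a Friday, so the first Sunday is October 3 and the fourth is October 24.
At the standard offset (UTC+03:00), 16:00 UTC + 3h = 19:00 Pelir District standard time.
The standard-time date in Pelir District, April 21, 2021, is outside the daylight-saving period (25 April – 24 October), so Pelir District is on standard time, UTC+03:00.
16:00 UTC + 3h = 19:00 Pelir District.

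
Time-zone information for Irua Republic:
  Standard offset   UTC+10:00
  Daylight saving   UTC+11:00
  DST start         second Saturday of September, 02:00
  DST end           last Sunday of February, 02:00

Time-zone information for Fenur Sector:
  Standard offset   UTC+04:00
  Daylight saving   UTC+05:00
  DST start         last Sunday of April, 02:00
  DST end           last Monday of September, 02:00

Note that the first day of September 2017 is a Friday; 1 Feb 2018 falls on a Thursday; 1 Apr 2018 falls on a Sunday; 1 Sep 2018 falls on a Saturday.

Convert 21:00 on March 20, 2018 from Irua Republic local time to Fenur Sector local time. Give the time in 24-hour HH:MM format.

1 September 2017 is a Friday, so the first Saturday is September 2 and the second is September 9.
1 February 2018 is a Thursday, so Sundays fall on 4, 11, 18, 25; the last is February 25.
March 20, 2018 is outside the daylight-saving period (9 September 2017 – 25 February 2018), so Irua Republic is on standard time, UTC+10:00.
21:00 Irua Republic − 10h = 11:00 UTC.
1 April 2018 is a Sunday, so Sundays fall on 1, 8, 15, 22, 29; the last is April 29.
1 September 2018 is a Saturday, so Mondays fall on 3, 10, 17, 24; the last is September 24.
At the standard offset (UTC+04:00), 11:00 UTC + 4h = 15:00 Fenur Sector standard time.
The standard-time date in Fenur Sector, March 20, 2018, is outside the daylight-saving period (29 April – 24 September), so Fenur Sector is on standard time, UTC+04:00.
11:00 UTC + 4h = 15:00 Fenur Sector.

15:00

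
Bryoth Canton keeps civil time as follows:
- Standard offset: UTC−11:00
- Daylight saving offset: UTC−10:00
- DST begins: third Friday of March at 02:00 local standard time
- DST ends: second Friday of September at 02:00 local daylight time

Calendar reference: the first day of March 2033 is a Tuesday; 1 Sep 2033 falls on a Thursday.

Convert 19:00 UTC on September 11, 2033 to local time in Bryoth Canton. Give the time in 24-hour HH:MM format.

08:00

1 March 2033 is a Tuesday, so the first Friday is March 4 and the third is March 18.
1 September 2033 is a Thursday, so the first Friday is September 2 and the second is September 9.
At the standard offset (UTC−11:00), 19:00 UTC − 11h = 08:00 Bryoth Canton standard time.
The standard-time date in Bryoth Canton, September 11, 2033, is outside the daylight-saving period (18 March – 9 September), so Bryoth Canton is on standard time, UTC−11:00.
19:00 UTC − 11h = 08:00 local.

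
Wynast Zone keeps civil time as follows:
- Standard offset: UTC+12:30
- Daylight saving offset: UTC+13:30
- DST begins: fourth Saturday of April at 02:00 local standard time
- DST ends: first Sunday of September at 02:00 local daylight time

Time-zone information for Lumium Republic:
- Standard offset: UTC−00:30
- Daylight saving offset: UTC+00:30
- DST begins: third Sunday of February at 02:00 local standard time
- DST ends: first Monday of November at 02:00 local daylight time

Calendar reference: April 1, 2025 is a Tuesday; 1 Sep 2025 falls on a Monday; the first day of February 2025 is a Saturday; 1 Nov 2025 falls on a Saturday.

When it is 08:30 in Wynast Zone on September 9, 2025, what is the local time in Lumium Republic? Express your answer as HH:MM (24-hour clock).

20:30

1 April 2025 is a Tuesday, so the first Saturday is April 5 and the fourth is April 26.
1 September 2025 is a Monday, so the first Sunday is September 7.
September 9, 2025 does not fall between 26 April and 7 September, so daylight saving is not in effect and Wynast Zone is at UTC+12:30.
08:30 Wynast Zone − 12h30m = 20:00 UTC (rolling into the previous day, 8 September 2025).
1 February 2025 is a Saturday, so the first Sunday is February 2 and the third is February 16.
1 November 2025 is a Saturday, so the first Monday is November 3.
At the standard offset (UTC−00:30), 20:00 UTC − 0h30m = 19:30 Lumium Republic standard time.
The standard-time date in Lumium Republic, September 8, 2025, lies within the daylight-saving period (16 February – 3 November), so Lumium Republic is on daylight time, UTC+00:30.
20:00 UTC + 0h30m = 20:30 Lumium Republic.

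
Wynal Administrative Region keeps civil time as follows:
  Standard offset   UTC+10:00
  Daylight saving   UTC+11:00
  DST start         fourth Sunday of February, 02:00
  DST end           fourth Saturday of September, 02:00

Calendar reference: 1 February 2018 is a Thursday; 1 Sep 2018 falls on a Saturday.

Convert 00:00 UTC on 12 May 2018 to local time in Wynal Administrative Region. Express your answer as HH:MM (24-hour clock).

11:00

1 February 2018 is a Thursday, so the first Sunday is February 4 and the fourth is February 25.
1 September 2018 is a Saturday, so the first Saturday is September 1 and the fourth is September 22.
At the standard offset (UTC+10:00), 00:00 UTC + 10h = 10:00 Wynal Administrative Region standard time.
The standard-time date in Wynal Administrative Region, 12 May 2018, falls between 25 February and 22 September, so daylight saving is in effect and Wynal Administrative Region is at UTC+11:00.
00:00 UTC + 11h = 11:00 local.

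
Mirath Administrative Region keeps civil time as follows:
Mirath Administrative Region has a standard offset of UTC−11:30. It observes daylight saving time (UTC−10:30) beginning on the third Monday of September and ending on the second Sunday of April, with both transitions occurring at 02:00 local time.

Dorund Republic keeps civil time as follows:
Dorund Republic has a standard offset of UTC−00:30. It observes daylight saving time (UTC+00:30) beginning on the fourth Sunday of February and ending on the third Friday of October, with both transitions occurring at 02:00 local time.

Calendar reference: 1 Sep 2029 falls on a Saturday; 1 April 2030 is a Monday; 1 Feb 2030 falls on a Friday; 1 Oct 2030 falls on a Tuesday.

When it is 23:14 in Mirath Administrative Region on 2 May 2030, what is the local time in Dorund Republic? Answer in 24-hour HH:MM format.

1 September 2029 is a Saturday, so the first Monday is September 3 and the third is September 17.
1 April 2030 is a Monday, so the first Sunday is April 7 and the second is April 14.
Daylight saving runs 17 September 2029 – 14 April 2030; 2 May 2030 is outside that window, so Mirath Administrative Region is on standard time at UTC−11:30.
23:14 Mirath Administrative Region + 11h30m = 10:44 UTC (rolling into the next day, 3 May 2030).
1 February 2030 is a Friday, so the first Sunday is February 3 and the fourth is February 24.
1 October 2030 is a Tuesday, so the first Friday is October 4 and the third is October 18.
At the standard offset (UTC−00:30), 10:44 UTC − 0h30m = 10:14 Dorund Republic standard time.
The standard-time date in Dorund Republic, 3 May 2030, lies within the daylight-saving period (24 February – 18 October), so Dorund Republic is on daylight time, UTC+00:30.
10:44 UTC + 0h30m = 11:14 Dorund Republic.

11:14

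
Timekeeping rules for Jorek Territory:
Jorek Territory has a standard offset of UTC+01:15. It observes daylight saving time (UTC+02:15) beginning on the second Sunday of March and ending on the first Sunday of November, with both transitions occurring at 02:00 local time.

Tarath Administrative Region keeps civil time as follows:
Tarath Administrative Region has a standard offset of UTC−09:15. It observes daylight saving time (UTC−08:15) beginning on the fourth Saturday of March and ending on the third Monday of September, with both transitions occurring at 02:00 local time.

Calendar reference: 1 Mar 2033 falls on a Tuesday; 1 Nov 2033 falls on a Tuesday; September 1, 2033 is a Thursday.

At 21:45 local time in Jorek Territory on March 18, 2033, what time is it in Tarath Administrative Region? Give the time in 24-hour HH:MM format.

10:15

1 March 2033 is a Tuesday, so the first Sunday is March 6 and the second is March 13.
1 November 2033 is a Tuesday, so the first Sunday is November 6.
March 18, 2033 lies within the daylight-saving period (13 March – 6 November), so Jorek Territory is on daylight time, UTC+02:15.
21:45 Jorek Territory − 2h15m = 19:30 UTC.
1 March 2033 is a Tuesday, so the first Saturday is March 5 and the fourth is March 26.
1 September 2033 is a Thursday, so the first Monday is September 5 and the third is September 19.
At the standard offset (UTC−09:15), 19:30 UTC − 9h15m = 10:15 Tarath Administrative Region standard time.
Daylight saving runs 26 March – 19 September; the standard-time date in Tarath Administrative Region, March 18, 2033, is outside that window, so Tarath Administrative Region is on standard time at UTC−09:15.
19:30 UTC − 9h15m = 10:15 Tarath Administrative Region.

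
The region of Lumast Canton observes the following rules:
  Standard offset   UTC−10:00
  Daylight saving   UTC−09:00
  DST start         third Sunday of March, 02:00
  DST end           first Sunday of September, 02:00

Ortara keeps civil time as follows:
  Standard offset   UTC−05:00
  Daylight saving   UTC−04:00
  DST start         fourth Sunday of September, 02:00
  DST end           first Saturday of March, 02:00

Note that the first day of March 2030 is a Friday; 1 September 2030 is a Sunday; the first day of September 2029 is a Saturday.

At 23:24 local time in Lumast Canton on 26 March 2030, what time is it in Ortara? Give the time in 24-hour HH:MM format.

03:24

1 March 2030 is a Friday, so the first Sunday is March 3 and the third is March 17.
1 September 2030 is a Sunday, so the first Sunday is September 1.
Daylight saving runs 17 March – 1 September; 26 March 2030 is inside that window, so Lumast Canton is at UTC−09:00.
23:24 Lumast Canton + 9h = 08:24 UTC (rolling into the next day, 27 March 2030).
1 September 2029 is a Saturday, so the first Sunday is September 2 and the fourth is September 23.
1 March 2030 is a Friday, so the first Saturday is March 2.
At the standard offset (UTC−05:00), 08:24 UTC − 5h = 03:24 Ortara standard time.
The standard-time date in Ortara, 27 March 2030, does not fall between 23 September 2029 and 2 March 2030, so daylight saving is not in effect and Ortara is at UTC−05:00.
08:24 UTC − 5h = 03:24 Ortara.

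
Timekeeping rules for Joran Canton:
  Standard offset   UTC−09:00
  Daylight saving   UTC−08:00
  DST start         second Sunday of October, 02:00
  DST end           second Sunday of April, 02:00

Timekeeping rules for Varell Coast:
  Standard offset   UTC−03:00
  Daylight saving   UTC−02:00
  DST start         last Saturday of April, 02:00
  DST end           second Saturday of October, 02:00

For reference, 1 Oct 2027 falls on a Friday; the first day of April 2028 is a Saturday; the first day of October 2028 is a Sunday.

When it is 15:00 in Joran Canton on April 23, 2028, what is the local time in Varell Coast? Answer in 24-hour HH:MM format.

21:00

1 October 2027 is a Friday, so the first Sunday is October 3 and the second is October 10.
1 April 2028 is a Saturday, so the first Sunday is April 2 and the second is April 9.
April 23, 2028 does not fall between 10 October 2027 and 9 April 2028, so daylight saving is not in effect and Joran Canton is at UTC−09:00.
15:00 Joran Canton + 9h = 00:00 UTC (rolling into the next day, 24 April 2028).
1 April 2028 is a Saturday, so Saturdays fall on 1, 8, 15, 22, 29; the last is April 29.
1 October 2028 is a Sunday, so the first Saturday is October 7 and the second is October 14.
At the standard offset (UTC−03:00), 00:00 UTC − 3h = 21:00 Varell Coast standard time (rolling into the previous day, 23 April 2028).
Daylight saving runs 29 April – 14 October; the standard-time date in Varell Coast, April 23, 2028, is outside that window, so Varell Coast is on standard time at UTC−03:00.
00:00 UTC − 3h = 21:00 Varell Coast (rolling into the previous day, 23 April 2028).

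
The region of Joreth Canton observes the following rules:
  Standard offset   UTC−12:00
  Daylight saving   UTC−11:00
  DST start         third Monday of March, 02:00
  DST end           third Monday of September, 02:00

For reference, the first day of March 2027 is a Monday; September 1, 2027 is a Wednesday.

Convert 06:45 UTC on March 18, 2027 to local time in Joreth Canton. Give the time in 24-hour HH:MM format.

1 March 2027 is a Monday, so the first Monday is March 1 and the third is March 15.
1 September 2027 is a Wednesday, so the first Monday is September 6 and the third is September 20.
At the standard offset (UTC−12:00), 06:45 UTC − 12h = 18:45 Joreth Canton standard time (rolling into the previous day, 17 March 2027).
The standard-time date in Joreth Canton, March 17, 2027, falls between 15 March and 20 September, so daylight saving is in effect and Joreth Canton is at UTC−11:00.
06:45 UTC − 11h = 19:45 local (rolling into the previous day, 17 March 2027).

19:45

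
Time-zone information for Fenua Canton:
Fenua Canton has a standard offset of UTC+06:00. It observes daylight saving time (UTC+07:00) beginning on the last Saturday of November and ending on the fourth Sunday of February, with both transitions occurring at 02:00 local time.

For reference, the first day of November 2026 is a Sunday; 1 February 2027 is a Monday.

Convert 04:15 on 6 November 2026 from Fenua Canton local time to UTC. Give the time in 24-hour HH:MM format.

22:15

1 November 2026 is a Sunday, so Saturdays fall on 7, 14, 21, 28; the last is November 28.
1 February 2027 is a Monday, so the first Sunday is February 7 and the fourth is February 28.
Daylight saving runs 28 November 2026 – 28 February 2027; 6 November 2026 is outside that window, so Fenua Canton is on standard time at UTC+06:00.
04:15 local − 6h = 22:15 UTC (rolling into the previous day, 5 November 2026).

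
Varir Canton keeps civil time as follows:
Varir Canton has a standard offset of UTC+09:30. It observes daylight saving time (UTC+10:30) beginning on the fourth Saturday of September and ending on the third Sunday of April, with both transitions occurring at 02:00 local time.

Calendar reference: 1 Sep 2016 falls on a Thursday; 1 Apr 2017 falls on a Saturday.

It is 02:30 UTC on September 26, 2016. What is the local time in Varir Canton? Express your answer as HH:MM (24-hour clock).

13:00

1 September 2016 is a Thursday, so the first Saturday is September 3 and the fourth is September 24.
1 April 2017 is a Saturday, so the first Sunday is April 2 and the third is April 16.
At the standard offset (UTC+09:30), 02:30 UTC + 9h30m = 12:00 Varir Canton standard time.
Daylight saving runs 24 September 2016 – 16 April 2017; the standard-time date in Varir Canton, September 26, 2016, is inside that window, so Varir Canton is at UTC+10:30.
02:30 UTC + 10h30m = 13:00 local.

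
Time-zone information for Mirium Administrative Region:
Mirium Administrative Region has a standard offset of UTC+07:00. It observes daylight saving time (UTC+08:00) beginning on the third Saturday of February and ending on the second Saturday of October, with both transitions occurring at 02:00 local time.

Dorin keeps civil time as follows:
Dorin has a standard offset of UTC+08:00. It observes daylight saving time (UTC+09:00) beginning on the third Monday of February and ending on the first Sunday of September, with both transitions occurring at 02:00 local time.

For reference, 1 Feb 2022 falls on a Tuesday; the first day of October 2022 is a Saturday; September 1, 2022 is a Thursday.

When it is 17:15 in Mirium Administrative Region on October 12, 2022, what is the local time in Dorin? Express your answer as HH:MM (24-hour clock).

18:15

1 February 2022 is a Tuesday, so the first Saturday is February 5 and the third is February 19.
1 October 2022 is a Saturday, so the first Saturday is October 1 and the second is October 8.
October 12, 2022 does not fall between 19 February and 8 October, so daylight saving is not in effect and Mirium Administrative Region is at UTC+07:00.
17:15 Mirium Administrative Region − 7h = 10:15 UTC.
1 February 2022 is a Tuesday, so the first Monday is February 7 and the third is February 21.
1 September 2022 is a Thursday, so the first Sunday is September 4.
At the standard offset (UTC+08:00), 10:15 UTC + 8h = 18:15 Dorin standard time.
The standard-time date in Dorin, October 12, 2022, is outside the daylight-saving period (21 February – 4 September), so Dorin is on standard time, UTC+08:00.
10:15 UTC + 8h = 18:15 Dorin.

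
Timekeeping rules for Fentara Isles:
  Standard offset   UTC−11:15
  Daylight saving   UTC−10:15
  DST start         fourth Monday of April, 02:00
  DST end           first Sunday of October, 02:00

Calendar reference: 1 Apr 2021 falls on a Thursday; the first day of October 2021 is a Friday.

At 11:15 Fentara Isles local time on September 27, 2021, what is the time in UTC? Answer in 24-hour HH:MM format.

1 April 2021 is a Thursday, so the first Monday is April 5 and the fourth is April 26.
1 October 2021 is a Friday, so the first Sunday is October 3.
September 27, 2021 lies within the daylight-saving period (26 April – 3 October), so Fentara Isles is on daylight time, UTC−10:15.
11:15 local + 10h15m = 21:30 UTC.

21:30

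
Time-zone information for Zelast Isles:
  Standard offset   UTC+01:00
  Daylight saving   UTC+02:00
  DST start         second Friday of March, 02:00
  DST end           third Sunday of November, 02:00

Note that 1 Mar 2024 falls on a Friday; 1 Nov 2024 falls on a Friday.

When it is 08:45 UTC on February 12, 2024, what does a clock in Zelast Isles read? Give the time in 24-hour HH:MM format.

09:45

1 March 2024 is a Friday, so the first Friday is March 1 and the second is March 8.
1 November 2024 is a Friday, so the first Sunday is November 3 and the third is November 17.
At the standard offset (UTC+01:00), 08:45 UTC + 1h = 09:45 Zelast Isles standard time.
Daylight saving runs 8 March – 17 November; the standard-time date in Zelast Isles, February 12, 2024, is outside that window, so Zelast Isles is on standard time at UTC+01:00.
08:45 UTC + 1h = 09:45 local.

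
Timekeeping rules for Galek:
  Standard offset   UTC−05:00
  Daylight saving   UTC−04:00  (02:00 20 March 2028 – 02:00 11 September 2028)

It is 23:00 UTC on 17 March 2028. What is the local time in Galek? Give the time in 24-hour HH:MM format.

18:00

At the standard offset (UTC−05:00), 23:00 UTC − 5h = 18:00 Galek standard time.
Daylight saving runs 20 March – 11 September; the standard-time date in Galek, 17 March 2028, is outside that window, so Galek is on standard time at UTC−05:00.
23:00 UTC − 5h = 18:00 local.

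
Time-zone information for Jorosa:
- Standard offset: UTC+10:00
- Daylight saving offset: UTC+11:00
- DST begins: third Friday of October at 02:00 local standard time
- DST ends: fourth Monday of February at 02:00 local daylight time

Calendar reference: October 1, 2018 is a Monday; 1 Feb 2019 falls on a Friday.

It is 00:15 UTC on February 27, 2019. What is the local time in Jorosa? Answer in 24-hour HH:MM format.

1 October 2018 is a Monday, so the first Friday is October 5 and the third is October 19.
1 February 2019 is a Friday, so the first Monday is February 4 and the fourth is February 25.
At the standard offset (UTC+10:00), 00:15 UTC + 10h = 10:15 Jorosa standard time.
Daylight saving runs 19 October 2018 – 25 February 2019; the standard-time date in Jorosa, February 27, 2019, is outside that window, so Jorosa is on standard time at UTC+10:00.
00:15 UTC + 10h = 10:15 local.

10:15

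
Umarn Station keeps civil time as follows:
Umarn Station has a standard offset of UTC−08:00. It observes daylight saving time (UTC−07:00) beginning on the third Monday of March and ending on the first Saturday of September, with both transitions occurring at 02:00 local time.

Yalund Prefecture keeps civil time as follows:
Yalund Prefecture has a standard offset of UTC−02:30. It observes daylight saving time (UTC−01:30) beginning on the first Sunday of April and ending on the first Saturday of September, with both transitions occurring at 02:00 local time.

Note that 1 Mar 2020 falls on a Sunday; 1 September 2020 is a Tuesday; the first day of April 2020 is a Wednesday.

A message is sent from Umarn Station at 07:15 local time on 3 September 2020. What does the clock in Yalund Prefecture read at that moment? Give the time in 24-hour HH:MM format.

12:45

1 March 2020 is a Sunday, so the first Monday is March 2 and the third is March 16.
1 September 2020 is a Tuesday, so the first Saturday is September 5.
Daylight saving runs 16 March – 5 September; 3 September 2020 is inside that window, so Umarn Station is at UTC−07:00.
07:15 Umarn Station + 7h = 14:15 UTC.
1 April 2020 is a Wednesday, so the first Sunday is April 5.
1 September 2020 is a Tuesday, so the first Saturday is September 5.
At the standard offset (UTC−02:30), 14:15 UTC − 2h30m = 11:45 Yalund Prefecture standard time.
Daylight saving runs 5 April – 5 September; the standard-time date in Yalund Prefecture, 3 September 2020, is inside that window, so Yalund Prefecture is at UTC−01:30.
14:15 UTC − 1h30m = 12:45 Yalund Prefecture.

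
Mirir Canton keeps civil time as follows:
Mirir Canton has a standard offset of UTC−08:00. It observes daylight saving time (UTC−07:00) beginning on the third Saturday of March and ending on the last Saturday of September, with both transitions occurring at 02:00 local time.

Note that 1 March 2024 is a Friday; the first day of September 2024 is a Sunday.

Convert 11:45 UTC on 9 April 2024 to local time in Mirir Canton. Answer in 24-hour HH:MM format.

1 March 2024 is a Friday, so the first Saturday is March 2 and the third is March 16.
1 September 2024 is a Sunday, so Saturdays fall on 7, 14, 21, 28; the last is September 28.
At the standard offset (UTC−08:00), 11:45 UTC − 8h = 03:45 Mirir Canton standard time.
The standard-time date in Mirir Canton, 9 April 2024, lies within the daylight-saving period (16 March – 28 September), so Mirir Canton is on daylight time, UTC−07:00.
11:45 UTC − 7h = 04:45 local.

04:45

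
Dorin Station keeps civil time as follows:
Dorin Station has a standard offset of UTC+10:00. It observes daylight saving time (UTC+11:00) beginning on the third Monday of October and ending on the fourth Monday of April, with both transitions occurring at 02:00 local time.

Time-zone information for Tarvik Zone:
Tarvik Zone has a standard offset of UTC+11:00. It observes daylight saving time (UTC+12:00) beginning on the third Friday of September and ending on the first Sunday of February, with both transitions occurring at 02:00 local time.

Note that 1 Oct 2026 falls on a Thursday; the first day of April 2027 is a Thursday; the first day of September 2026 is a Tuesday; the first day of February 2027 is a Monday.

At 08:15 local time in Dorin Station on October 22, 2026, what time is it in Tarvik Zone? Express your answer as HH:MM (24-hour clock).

1 October 2026 is a Thursday, so the first Monday is October 5 and the third is October 19.
1 April 2027 is a Thursday, so the first Monday is April 5 and the fourth is April 26.
October 22, 2026 falls between 19 October 2026 and 26 April 2027, so daylight saving is in effect and Dorin Station is at UTC+11:00.
08:15 Dorin Station − 11h = 21:15 UTC (rolling into the previous day, 21 October 2026).
1 September 2026 is a Tuesday, so the first Friday is September 4 and the third is September 18.
1 February 2027 is a Monday, so the first Sunday is February 7.
At the standard offset (UTC+11:00), 21:15 UTC + 11h = 08:15 Tarvik Zone standard time (rolling into the next day, 22 October 2026).
The standard-time date in Tarvik Zone, October 22, 2026, falls between 18 September 2026 and 7 February 2027, so daylight saving is in effect and Tarvik Zone is at UTC+12:00.
21:15 UTC + 12h = 09:15 Tarvik Zone (rolling into the next day, 22 October 2026).

09:15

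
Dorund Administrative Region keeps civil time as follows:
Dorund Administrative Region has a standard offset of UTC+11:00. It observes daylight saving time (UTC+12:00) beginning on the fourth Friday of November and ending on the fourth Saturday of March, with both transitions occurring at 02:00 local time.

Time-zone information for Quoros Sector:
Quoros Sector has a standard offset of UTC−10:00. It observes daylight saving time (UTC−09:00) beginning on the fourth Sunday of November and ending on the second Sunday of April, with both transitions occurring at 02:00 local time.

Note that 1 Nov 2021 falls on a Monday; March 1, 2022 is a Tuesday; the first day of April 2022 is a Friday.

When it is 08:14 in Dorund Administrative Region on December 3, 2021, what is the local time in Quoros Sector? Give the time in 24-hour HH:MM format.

11:14

1 November 2021 is a Monday, so the first Friday is November 5 and the fourth is November 26.
1 March 2022 is a Tuesday, so the first Saturday is March 5 and the fourth is March 26.
Daylight saving runs 26 November 2021 – 26 March 2022; December 3, 2021 is inside that window, so Dorund Administrative Region is at UTC+12:00.
08:14 Dorund Administrative Region − 12h = 20:14 UTC (rolling into the previous day, 2 December 2021).
1 November 2021 is a Monday, so the first Sunday is November 7 and the fourth is November 28.
1 April 2022 is a Friday, so the first Sunday is April 3 and the second is April 10.
At the standard offset (UTC−10:00), 20:14 UTC − 10h = 10:14 Quoros Sector standard time.
Daylight saving runs 28 November 2021 – 10 April 2022; the standard-time date in Quoros Sector, December 2, 2021, is inside that window, so Quoros Sector is at UTC−09:00.
20:14 UTC − 9h = 11:14 Quoros Sector.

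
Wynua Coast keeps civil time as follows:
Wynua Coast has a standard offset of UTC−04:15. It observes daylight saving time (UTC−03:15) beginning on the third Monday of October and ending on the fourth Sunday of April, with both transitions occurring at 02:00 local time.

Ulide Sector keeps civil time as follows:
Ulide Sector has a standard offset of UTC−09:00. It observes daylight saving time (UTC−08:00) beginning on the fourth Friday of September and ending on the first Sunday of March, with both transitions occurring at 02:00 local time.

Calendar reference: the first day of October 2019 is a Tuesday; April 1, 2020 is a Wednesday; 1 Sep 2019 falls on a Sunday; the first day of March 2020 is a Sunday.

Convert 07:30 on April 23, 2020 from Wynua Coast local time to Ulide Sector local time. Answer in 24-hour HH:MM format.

1 October 2019 is a Tuesday, so the first Monday is October 7 and the third is October 21.
1 April 2020 is a Wednesday, so the first Sunday is April 5 and the fourth is April 26.
April 23, 2020 falls between 21 October 2019 and 26 April 2020, so daylight saving is in effect and Wynua Coast is at UTC−03:15.
07:30 Wynua Coast + 3h15m = 10:45 UTC.
1 September 2019 is a Sunday, so the first Friday is September 6 and the fourth is September 27.
1 March 2020 is a Sunday, so the first Sunday is March 1.
At the standard offset (UTC−09:00), 10:45 UTC − 9h = 01:45 Ulide Sector standard time.
Daylight saving runs 27 September 2019 – 1 March 2020; the standard-time date in Ulide Sector, April 23, 2020, is outside that window, so Ulide Sector is on standard time at UTC−09:00.
10:45 UTC − 9h = 01:45 Ulide Sector.

01:45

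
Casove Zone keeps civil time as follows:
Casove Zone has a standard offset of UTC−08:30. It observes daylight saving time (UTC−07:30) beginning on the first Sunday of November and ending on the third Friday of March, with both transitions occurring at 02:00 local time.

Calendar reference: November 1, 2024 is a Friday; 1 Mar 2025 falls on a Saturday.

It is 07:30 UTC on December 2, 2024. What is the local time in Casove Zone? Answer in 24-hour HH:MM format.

00:00

1 November 2024 is a Friday, so the first Sunday is November 3.
1 March 2025 is a Saturday, so the first Friday is March 7 and the third is March 21.
At the standard offset (UTC−08:30), 07:30 UTC − 8h30m = 23:00 Casove Zone standard time (rolling into the previous day, 1 December 2024).
The standard-time date in Casove Zone, December 1, 2024, lies within the daylight-saving period (3 November 2024 – 21 March 2025), so Casove Zone is on daylight time, UTC−07:30.
07:30 UTC − 7h30m = 00:00 local.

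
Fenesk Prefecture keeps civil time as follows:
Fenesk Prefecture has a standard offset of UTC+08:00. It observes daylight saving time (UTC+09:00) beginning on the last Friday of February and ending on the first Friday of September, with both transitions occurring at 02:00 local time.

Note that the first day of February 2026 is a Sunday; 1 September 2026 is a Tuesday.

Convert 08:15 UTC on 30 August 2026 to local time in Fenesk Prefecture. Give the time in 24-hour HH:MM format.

1 February 2026 is a Sunday, so Fridays fall on 6, 13, 20, 27; the last is February 27.
1 September 2026 is a Tuesday, so the first Friday is September 4.
At the standard offset (UTC+08:00), 08:15 UTC + 8h = 16:15 Fenesk Prefecture standard time.
The standard-time date in Fenesk Prefecture, 30 August 2026, lies within the daylight-saving period (27 February – 4 September), so Fenesk Prefecture is on daylight time, UTC+09:00.
08:15 UTC + 9h = 17:15 local.

17:15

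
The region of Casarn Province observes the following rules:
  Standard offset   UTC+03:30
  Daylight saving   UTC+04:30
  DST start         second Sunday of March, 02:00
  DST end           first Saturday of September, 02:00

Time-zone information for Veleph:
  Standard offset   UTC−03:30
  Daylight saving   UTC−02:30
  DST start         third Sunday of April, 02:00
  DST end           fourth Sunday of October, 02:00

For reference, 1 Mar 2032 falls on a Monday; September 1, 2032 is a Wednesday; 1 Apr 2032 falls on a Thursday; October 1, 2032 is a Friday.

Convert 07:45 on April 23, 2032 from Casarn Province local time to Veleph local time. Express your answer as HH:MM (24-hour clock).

00:45

1 March 2032 is a Monday, so the first Sunday is March 7 and the second is March 14.
1 September 2032 is a Wednesday, so the first Saturday is September 4.
April 23, 2032 falls between 14 March and 4 September, so daylight saving is in effect and Casarn Province is at UTC+04:30.
07:45 Casarn Province − 4h30m = 03:15 UTC.
1 April 2032 is a Thursday, so the first Sunday is April 4 and the third is April 18.
1 October 2032 is a Friday, so the first Sunday is October 3 and the fourth is October 24.
At the standard offset (UTC−03:30), 03:15 UTC − 3h30m = 23:45 Veleph standard time (rolling into the previous day, 22 April 2032).
The standard-time date in Veleph, April 22, 2032, falls between 18 April and 24 October, so daylight saving is in effect and Veleph is at UTC−02:30.
03:15 UTC − 2h30m = 00:45 Veleph.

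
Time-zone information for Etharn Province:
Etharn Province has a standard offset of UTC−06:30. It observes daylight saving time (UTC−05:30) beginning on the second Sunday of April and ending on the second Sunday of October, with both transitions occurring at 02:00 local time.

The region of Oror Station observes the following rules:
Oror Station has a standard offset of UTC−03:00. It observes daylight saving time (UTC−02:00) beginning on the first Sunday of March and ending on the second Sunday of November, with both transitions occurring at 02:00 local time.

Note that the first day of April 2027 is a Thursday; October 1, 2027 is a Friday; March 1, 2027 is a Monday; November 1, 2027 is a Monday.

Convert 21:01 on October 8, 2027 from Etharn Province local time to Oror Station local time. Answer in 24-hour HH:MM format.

00:31

1 April 2027 is a Thursday, so the first Sunday is April 4 and the second is April 11.
1 October 2027 is a Friday, so the first Sunday is October 3 and the second is October 10.
October 8, 2027 falls between 11 April and 10 October, so daylight saving is in effect and Etharn Province is at UTC−05:30.
21:01 Etharn Province + 5h30m = 02:31 UTC (rolling into the next day, 9 October 2027).
1 March 2027 is a Monday, so the first Sunday is March 7.
1 November 2027 is a Monday, so the first Sunday is November 7 and the second is November 14.
At the standard offset (UTC−03:00), 02:31 UTC − 3h = 23:31 Oror Station standard time (rolling into the previous day, 8 October 2027).
Daylight saving runs 7 March – 14 November; the standard-time date in Oror Station, October 8, 2027, is inside that window, so Oror Station is at UTC−02:00.
02:31 UTC − 2h = 00:31 Oror Station.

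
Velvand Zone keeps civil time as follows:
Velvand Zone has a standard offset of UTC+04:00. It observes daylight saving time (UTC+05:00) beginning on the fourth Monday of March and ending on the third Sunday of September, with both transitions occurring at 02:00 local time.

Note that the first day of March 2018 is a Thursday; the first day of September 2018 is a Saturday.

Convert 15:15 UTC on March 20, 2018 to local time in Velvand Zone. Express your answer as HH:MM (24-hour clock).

1 March 2018 is a Thursday, so the first Monday is March 5 and the fourth is March 26.
1 September 2018 is a Saturday, so the first Sunday is September 2 and the third is September 16.
At the standard offset (UTC+04:00), 15:15 UTC + 4h = 19:15 Velvand Zone standard time.
The standard-time date in Velvand Zone, March 20, 2018, does not fall between 26 March and 16 September, so daylight saving is not in effect and Velvand Zone is at UTC+04:00.
15:15 UTC + 4h = 19:15 local.

19:15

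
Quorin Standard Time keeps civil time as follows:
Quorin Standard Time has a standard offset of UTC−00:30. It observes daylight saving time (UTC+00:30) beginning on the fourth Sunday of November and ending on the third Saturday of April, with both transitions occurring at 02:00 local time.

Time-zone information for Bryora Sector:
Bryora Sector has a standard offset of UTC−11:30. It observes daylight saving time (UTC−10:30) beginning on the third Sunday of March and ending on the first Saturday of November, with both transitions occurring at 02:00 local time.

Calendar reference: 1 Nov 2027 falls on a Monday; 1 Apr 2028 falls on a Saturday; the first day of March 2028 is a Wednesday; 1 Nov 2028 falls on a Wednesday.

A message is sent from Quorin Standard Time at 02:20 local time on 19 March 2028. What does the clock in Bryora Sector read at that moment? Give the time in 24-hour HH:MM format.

1 November 2027 is a Monday, so the first Sunday is November 7 and the fourth is November 28.
1 April 2028 is a Saturday, so the first Saturday is April 1 and the third is April 15.
19 March 2028 lies within the daylight-saving period (28 November 2027 – 15 April 2028), so Quorin Standard Time is on daylight time, UTC+00:30.
02:20 Quorin Standard Time − 0h30m = 01:50 UTC.
1 March 2028 is a Wednesday, so the first Sunday is March 5 and the third is March 19.
1 November 2028 is a Wednesday, so the first Saturday is November 4.
At the standard offset (UTC−11:30), 01:50 UTC − 11h30m = 14:20 Bryora Sector standard time (rolling into the previous day, 18 March 2028).
Daylight saving runs 19 March – 4 November; the standard-time date in Bryora Sector, 18 March 2028, is outside that window, so Bryora Sector is on standard time at UTC−11:30.
01:50 UTC − 11h30m = 14:20 Bryora Sector (rolling into the previous day, 18 March 2028).

14:20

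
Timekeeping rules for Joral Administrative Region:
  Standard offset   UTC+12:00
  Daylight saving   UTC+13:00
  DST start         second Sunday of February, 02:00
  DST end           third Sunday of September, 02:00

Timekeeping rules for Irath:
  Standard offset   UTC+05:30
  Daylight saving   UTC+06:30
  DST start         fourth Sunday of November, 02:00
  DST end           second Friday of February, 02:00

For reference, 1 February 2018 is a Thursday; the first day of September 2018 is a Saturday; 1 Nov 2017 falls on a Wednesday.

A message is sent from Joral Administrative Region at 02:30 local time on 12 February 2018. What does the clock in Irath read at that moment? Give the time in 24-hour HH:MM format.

19:00

1 February 2018 is a Thursday, so the first Sunday is February 4 and the second is February 11.
1 September 2018 is a Saturday, so the first Sunday is September 2 and the third is September 16.
12 February 2018 falls between 11 February and 16 September, so daylight saving is in effect and Joral Administrative Region is at UTC+13:00.
02:30 Joral Administrative Region − 13h = 13:30 UTC (rolling into the previous day, 11 February 2018).
1 November 2017 is a Wednesday, so the first Sunday is November 5 and the fourth is November 26.
1 February 2018 is a Thursday, so the first Friday is February 2 and the second is February 9.
At the standard offset (UTC+05:30), 13:30 UTC + 5h30m = 19:00 Irath standard time.
The standard-time date in Irath, 11 February 2018, does not fall between 26 November 2017 and 9 February 2018, so daylight saving is not in effect and Irath is at UTC+05:30.
13:30 UTC + 5h30m = 19:00 Irath.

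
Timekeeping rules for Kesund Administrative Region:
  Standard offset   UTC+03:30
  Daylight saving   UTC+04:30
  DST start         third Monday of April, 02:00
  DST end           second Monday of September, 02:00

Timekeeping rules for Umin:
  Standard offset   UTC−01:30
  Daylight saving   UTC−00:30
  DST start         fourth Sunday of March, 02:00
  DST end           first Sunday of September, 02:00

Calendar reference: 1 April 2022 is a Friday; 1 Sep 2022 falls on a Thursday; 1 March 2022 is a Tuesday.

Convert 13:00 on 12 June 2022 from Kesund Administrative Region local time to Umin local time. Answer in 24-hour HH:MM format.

08:00

1 April 2022 is a Friday, so the first Monday is April 4 and the third is April 18.
1 September 2022 is a Thursday, so the first Monday is September 5 and the second is September 12.
12 June 2022 falls between 18 April and 12 September, so daylight saving is in effect and Kesund Administrative Region is at UTC+04:30.
13:00 Kesund Administrative Region − 4h30m = 08:30 UTC.
1 March 2022 is a Tuesday, so the first Sunday is March 6 and the fourth is March 27.
1 September 2022 is a Thursday, so the first Sunday is September 4.
At the standard offset (UTC−01:30), 08:30 UTC − 1h30m = 07:00 Umin standard time.
Daylight saving runs 27 March – 4 September; the standard-time date in Umin, 12 June 2022, is inside that window, so Umin is at UTC−00:30.
08:30 UTC − 0h30m = 08:00 Umin.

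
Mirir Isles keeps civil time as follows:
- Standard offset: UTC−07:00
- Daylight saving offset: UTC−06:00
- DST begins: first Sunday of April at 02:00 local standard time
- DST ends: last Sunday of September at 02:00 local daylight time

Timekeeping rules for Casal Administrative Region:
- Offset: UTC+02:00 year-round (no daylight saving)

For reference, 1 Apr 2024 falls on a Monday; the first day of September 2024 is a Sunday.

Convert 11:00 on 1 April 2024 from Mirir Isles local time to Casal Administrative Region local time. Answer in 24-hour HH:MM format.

20:00

1 April 2024 is a Monday, so the first Sunday is April 7.
1 September 2024 is a Sunday, so Sundays fall on 1, 8, 15, 22, 29; the last is September 29.
1 April 2024 does not fall between 7 April and 29 September, so daylight saving is not in effect and Mirir Isles is at UTC−07:00.
11:00 Mirir Isles + 7h = 18:00 UTC.
Casal Administrative Region stays on UTC+02:00 all year.
18:00 UTC + 2h = 20:00 Casal Administrative Region.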